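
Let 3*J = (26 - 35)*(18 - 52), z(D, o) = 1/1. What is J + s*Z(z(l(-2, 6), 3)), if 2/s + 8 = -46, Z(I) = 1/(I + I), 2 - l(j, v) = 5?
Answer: 5507/54 ≈ 101.98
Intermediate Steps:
l(j, v) = -3 (l(j, v) = 2 - 1*5 = 2 - 5 = -3)
z(D, o) = 1
J = 102 (J = ((26 - 35)*(18 - 52))/3 = (-9*(-34))/3 = (⅓)*306 = 102)
Z(I) = 1/(2*I)
s = -1/27 (s = 2/(-8 - 46) = 2/(-54) = 2*(-1/54) = -1/27 ≈ -0.037037)
J + s*Z(z(l(-2, 6), 3)) = 102 - 1/(54*1) = 102 - 1/54 = 5507/54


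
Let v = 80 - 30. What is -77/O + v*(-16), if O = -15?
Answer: -11923/15 ≈ -794.87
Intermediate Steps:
v = 50
-77/O + v*(-16) = -77/(-15) + 50*(-16) = -77*(-1/15) - 800 = 77/15 - 800 = -11923/15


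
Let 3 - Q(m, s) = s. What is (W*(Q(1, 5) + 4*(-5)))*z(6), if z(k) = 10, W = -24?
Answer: 5280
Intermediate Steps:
Q(m, s) = 3 - s
(W*(Q(1, 5) + 4*(-5)))*z(6) = -24*((3 - 1*5) + 4*(-5))*10 = -24*((3 - 5) - 20)*10 = -24*(-2 - 20)*10 = -24*(-22)*10 = 528*10 = 5280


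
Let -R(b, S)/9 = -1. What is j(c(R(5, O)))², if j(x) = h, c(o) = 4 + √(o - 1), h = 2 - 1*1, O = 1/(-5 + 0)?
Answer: 1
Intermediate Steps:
O = -⅕ (O = 1/(-5) = -⅕ ≈ -0.20000)
R(b, S) = 9 (R(b, S) = -9*(-1) = 9)
h = 1 (h = 2 - 1 = 1)
c(o) = 4 + √(-1 + o)
j(x) = 1
j(c(R(5, O)))² = 1² = 1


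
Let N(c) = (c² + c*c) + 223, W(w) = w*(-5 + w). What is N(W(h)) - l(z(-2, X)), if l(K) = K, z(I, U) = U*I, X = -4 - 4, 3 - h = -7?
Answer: 5207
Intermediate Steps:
h = 10 (h = 3 - 1*(-7) = 3 + 7 = 10)
X = -8
z(I, U) = I*U
N(c) = 223 + 2*c² (N(c) = (c² + c²) + 223 = 2*c² + 223 = 223 + 2*c²)
N(W(h)) - l(z(-2, X)) = (223 + 2*(10*(-5 + 10))²) - (-2)*(-8) = (223 + 2*(10*5)²) - 1*16 = (223 + 2*50²) - 16 = (223 + 2*2500) - 16 = (223 + 5000) - 16 = 5223 - 16 = 5207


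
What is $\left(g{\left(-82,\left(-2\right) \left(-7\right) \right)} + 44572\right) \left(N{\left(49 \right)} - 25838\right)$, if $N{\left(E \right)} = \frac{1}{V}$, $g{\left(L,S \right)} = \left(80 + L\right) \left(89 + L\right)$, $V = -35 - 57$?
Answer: $- \frac{52959344063}{46} \approx -1.1513 \cdot 10^{9}$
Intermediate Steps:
$V = -92$
$N{\left(E \right)} = - \frac{1}{92}$ ($N{\left(E \right)} = \frac{1}{-92} = - \frac{1}{92}$)
$\left(g{\left(-82,\left(-2\right) \left(-7\right) \right)} + 44572\right) \left(N{\left(49 \right)} - 25838\right) = \left(\left(7120 + \left(-82\right)^{2} + 169 \left(-82\right)\right) + 44572\right) \left(- \frac{1}{92} - 25838\right) = \left(\left(7120 + 6724 - 13858\right) + 44572\right) \left(- \frac{2377097}{92}\right) = \left(-14 + 44572\right) \left(- \frac{2377097}{92}\right) = 44558 \left(- \frac{2377097}{92}\right) = - \frac{52959344063}{46}$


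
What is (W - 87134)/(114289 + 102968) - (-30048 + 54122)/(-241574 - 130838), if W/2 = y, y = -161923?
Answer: -73911819371/40454556942 ≈ -1.8270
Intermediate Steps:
W = -323846 (W = 2*(-161923) = -323846)
(W - 87134)/(114289 + 102968) - (-30048 + 54122)/(-241574 - 130838) = (-323846 - 87134)/(114289 + 102968) - (-30048 + 54122)/(-241574 - 130838) = -410980/217257 - 24074/(-372412) = -410980*1/217257 - 24074*(-1)/372412 = -410980/217257 - 1*(-12037/186206) = -410980/217257 + 12037/186206 = -73911819371/40454556942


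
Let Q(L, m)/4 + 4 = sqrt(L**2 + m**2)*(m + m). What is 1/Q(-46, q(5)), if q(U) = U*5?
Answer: 1/6852484 + 25*sqrt(2741)/13704968 ≈ 9.5649e-5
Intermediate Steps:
q(U) = 5*U
Q(L, m) = -16 + 8*m*sqrt(L**2 + m**2) (Q(L, m) = -16 + 4*(sqrt(L**2 + m**2)*(m + m)) = -16 + 4*(sqrt(L**2 + m**2)*(2*m)) = -16 + 4*(2*m*sqrt(L**2 + m**2)) = -16 + 8*m*sqrt(L**2 + m**2))
1/Q(-46, q(5)) = 1/(-16 + 8*(5*5)*sqrt((-46)**2 + (5*5)**2)) = 1/(-16 + 8*25*sqrt(2116 + 25**2)) = 1/(-16 + 8*25*sqrt(2116 + 625)) = 1/(-16 + 8*25*sqrt(2741)) = 1/(-16 + 200*sqrt(2741))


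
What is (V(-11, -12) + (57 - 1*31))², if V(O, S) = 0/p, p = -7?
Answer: 676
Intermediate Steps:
V(O, S) = 0 (V(O, S) = 0/(-7) = 0*(-⅐) = 0)
(V(-11, -12) + (57 - 1*31))² = (0 + (57 - 1*31))² = (0 + (57 - 31))² = (0 + 26)² = 26² = 676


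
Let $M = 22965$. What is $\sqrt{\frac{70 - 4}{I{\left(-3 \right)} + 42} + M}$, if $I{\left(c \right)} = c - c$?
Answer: $\frac{\sqrt{1125362}}{7} \approx 151.55$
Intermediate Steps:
$I{\left(c \right)} = 0$
$\sqrt{\frac{70 - 4}{I{\left(-3 \right)} + 42} + M} = \sqrt{\frac{70 - 4}{0 + 42} + 22965} = \sqrt{\frac{66}{42} + 22965} = \sqrt{66 \cdot \frac{1}{42} + 22965} = \sqrt{\frac{11}{7} + 22965} = \sqrt{\frac{160766}{7}} = \frac{\sqrt{1125362}}{7}$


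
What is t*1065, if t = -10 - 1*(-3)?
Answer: -7455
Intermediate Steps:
t = -7 (t = -10 + 3 = -7)
t*1065 = -7*1065 = -7455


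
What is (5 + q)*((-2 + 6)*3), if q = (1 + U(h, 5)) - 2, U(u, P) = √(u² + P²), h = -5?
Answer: 48 + 60*√2 ≈ 132.85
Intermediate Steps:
U(u, P) = √(P² + u²)
q = -1 + 5*√2 (q = (1 + √(5² + (-5)²)) - 2 = (1 + √(25 + 25)) - 2 = (1 + √50) - 2 = (1 + 5*√2) - 2 = -1 + 5*√2 ≈ 6.0711)
(5 + q)*((-2 + 6)*3) = (5 + (-1 + 5*√2))*((-2 + 6)*3) = (4 + 5*√2)*(4*3) = (4 + 5*√2)*12 = 48 + 60*√2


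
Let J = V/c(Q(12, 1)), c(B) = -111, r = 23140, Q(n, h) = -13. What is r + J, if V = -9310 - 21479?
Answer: 866443/37 ≈ 23417.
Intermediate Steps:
V = -30789
J = 10263/37 (J = -30789/(-111) = -30789*(-1/111) = 10263/37 ≈ 277.38)
r + J = 23140 + 10263/37 = 866443/37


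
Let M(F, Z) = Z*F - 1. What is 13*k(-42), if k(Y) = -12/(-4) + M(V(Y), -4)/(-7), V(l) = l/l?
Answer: 338/7 ≈ 48.286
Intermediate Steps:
V(l) = 1
M(F, Z) = -1 + F*Z (M(F, Z) = F*Z - 1 = -1 + F*Z)
k(Y) = 26/7 (k(Y) = -12/(-4) + (-1 + 1*(-4))/(-7) = -12*(-1/4) + (-1 - 4)*(-1/7) = 3 - 5*(-1/7) = 3 + 5/7 = 26/7)
13*k(-42) = 13*(26/7) = 338/7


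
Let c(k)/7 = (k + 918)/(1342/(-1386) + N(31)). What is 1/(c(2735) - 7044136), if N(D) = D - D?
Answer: -61/431303269 ≈ -1.4143e-7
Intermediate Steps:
N(D) = 0
c(k) = -404838/61 - 441*k/61 (c(k) = 7*((k + 918)/(1342/(-1386) + 0)) = 7*((918 + k)/(1342*(-1/1386) + 0)) = 7*((918 + k)/(-61/63 + 0)) = 7*((918 + k)/(-61/63)) = 7*((918 + k)*(-63/61)) = 7*(-57834/61 - 63*k/61) = -404838/61 - 441*k/61)
1/(c(2735) - 7044136) = 1/((-404838/61 - 441/61*2735) - 7044136) = 1/((-404838/61 - 1206135/61) - 7044136) = 1/(-1610973/61 - 7044136) = 1/(-431303269/61) = -61/431303269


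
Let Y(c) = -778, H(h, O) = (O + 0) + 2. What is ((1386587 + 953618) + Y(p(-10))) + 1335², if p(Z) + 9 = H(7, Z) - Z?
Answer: 4121652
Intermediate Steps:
H(h, O) = 2 + O (H(h, O) = O + 2 = 2 + O)
p(Z) = -7 (p(Z) = -9 + ((2 + Z) - Z) = -9 + 2 = -7)
((1386587 + 953618) + Y(p(-10))) + 1335² = ((1386587 + 953618) - 778) + 1335² = (2340205 - 778) + 1782225 = 2339427 + 1782225 = 4121652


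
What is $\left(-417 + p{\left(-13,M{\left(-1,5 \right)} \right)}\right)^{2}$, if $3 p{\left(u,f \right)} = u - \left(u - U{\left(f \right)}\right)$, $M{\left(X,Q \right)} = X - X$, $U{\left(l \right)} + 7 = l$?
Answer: $\frac{1582564}{9} \approx 1.7584 \cdot 10^{5}$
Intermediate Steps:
$U{\left(l \right)} = -7 + l$
$M{\left(X,Q \right)} = 0$
$p{\left(u,f \right)} = - \frac{7}{3} + \frac{f}{3}$ ($p{\left(u,f \right)} = \frac{u - \left(7 + u - f\right)}{3} = \frac{-7 + f}{3} = - \frac{7}{3} + \frac{f}{3}$)
$\left(-417 + p{\left(-13,M{\left(-1,5 \right)} \right)}\right)^{2} = \left(-417 + \left(- \frac{7}{3} + \frac{1}{3} \cdot 0\right)\right)^{2} = \left(-417 + \left(- \frac{7}{3} + 0\right)\right)^{2} = \left(-417 - \frac{7}{3}\right)^{2} = \left(- \frac{1258}{3}\right)^{2} = \frac{1582564}{9}$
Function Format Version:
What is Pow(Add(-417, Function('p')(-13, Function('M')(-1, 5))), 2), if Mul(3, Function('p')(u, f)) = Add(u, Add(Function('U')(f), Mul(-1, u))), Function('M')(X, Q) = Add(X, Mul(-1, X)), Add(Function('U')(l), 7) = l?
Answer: Rational(1582564, 9) ≈ 1.7584e+5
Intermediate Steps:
Function('U')(l) = Add(-7, l)
Function('M')(X, Q) = 0
Function('p')(u, f) = Add(Rational(-7, 3), Mul(Rational(1, 3), f)) (Function('p')(u, f) = Mul(Rational(1, 3), Add(u, Add(Add(-7, f), Mul(-1, u)))) = Mul(Rational(1, 3), Add(u, Add(-7, f, Mul(-1, u)))) = Mul(Rational(1, 3), Add(-7, f)) = Add(Rational(-7, 3), Mul(Rational(1, 3), f)))
Pow(Add(-417, Function('p')(-13, Function('M')(-1, 5))), 2) = Pow(Add(-417, Add(Rational(-7, 3), Mul(Rational(1, 3), 0))), 2) = Pow(Add(-417, Add(Rational(-7, 3), 0)), 2) = Pow(Add(-417, Rational(-7, 3)), 2) = Pow(Rational(-1258, 3), 2) = Rational(1582564, 9)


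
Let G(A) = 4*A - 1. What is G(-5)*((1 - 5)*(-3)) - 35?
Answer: -287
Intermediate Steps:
G(A) = -1 + 4*A
G(-5)*((1 - 5)*(-3)) - 35 = (-1 + 4*(-5))*((1 - 5)*(-3)) - 35 = (-1 - 20)*(-4*(-3)) - 35 = -21*12 - 35 = -252 - 35 = -287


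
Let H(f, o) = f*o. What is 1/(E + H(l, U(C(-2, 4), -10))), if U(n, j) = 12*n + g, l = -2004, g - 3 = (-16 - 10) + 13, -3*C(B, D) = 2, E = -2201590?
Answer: -1/2165518 ≈ -4.6178e-7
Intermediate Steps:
C(B, D) = -⅔ (C(B, D) = -⅓*2 = -⅔)
g = -10 (g = 3 + ((-16 - 10) + 13) = 3 + (-26 + 13) = 3 - 13 = -10)
U(n, j) = -10 + 12*n (U(n, j) = 12*n - 10 = -10 + 12*n)
1/(E + H(l, U(C(-2, 4), -10))) = 1/(-2201590 - 2004*(-10 + 12*(-⅔))) = 1/(-2201590 - 2004*(-10 - 8)) = 1/(-2201590 - 2004*(-18)) = 1/(-2201590 + 36072) = 1/(-2165518) = -1/2165518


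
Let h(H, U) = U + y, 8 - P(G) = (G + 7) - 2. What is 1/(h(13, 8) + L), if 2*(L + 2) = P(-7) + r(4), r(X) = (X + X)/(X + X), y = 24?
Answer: 2/71 ≈ 0.028169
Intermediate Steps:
P(G) = 3 - G (P(G) = 8 - ((G + 7) - 2) = 8 - ((7 + G) - 2) = 8 - (5 + G) = 8 + (-5 - G) = 3 - G)
r(X) = 1 (r(X) = (2*X)/((2*X)) = (2*X)*(1/(2*X)) = 1)
h(H, U) = 24 + U (h(H, U) = U + 24 = 24 + U)
L = 7/2 (L = -2 + ((3 - 1*(-7)) + 1)/2 = -2 + ((3 + 7) + 1)/2 = -2 + (10 + 1)/2 = -2 + (½)*11 = -2 + 11/2 = 7/2 ≈ 3.5000)
1/(h(13, 8) + L) = 1/((24 + 8) + 7/2) = 1/(32 + 7/2) = 1/(71/2) = 2/71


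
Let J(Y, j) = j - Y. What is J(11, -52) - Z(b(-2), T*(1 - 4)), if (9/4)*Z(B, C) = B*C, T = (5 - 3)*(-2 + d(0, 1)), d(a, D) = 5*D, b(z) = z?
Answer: -79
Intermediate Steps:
T = 6 (T = (5 - 3)*(-2 + 5*1) = 2*(-2 + 5) = 2*3 = 6)
Z(B, C) = 4*B*C/9 (Z(B, C) = 4*(B*C)/9 = 4*B*C/9)
J(11, -52) - Z(b(-2), T*(1 - 4)) = (-52 - 1*11) - 4*(-2)*6*(1 - 4)/9 = (-52 - 11) - 4*(-2)*6*(-3)/9 = -63 - 4*(-2)*(-18)/9 = -63 - 1*16 = -63 - 16 = -79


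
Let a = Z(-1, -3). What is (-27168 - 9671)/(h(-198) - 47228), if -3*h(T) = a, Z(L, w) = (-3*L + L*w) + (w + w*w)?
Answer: 36839/47232 ≈ 0.77996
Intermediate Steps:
Z(L, w) = w + w**2 - 3*L + L*w (Z(L, w) = (-3*L + L*w) + (w + w**2) = w + w**2 - 3*L + L*w)
a = 12 (a = -3 + (-3)**2 - 3*(-1) - 1*(-3) = -3 + 9 + 3 + 3 = 12)
h(T) = -4 (h(T) = -1/3*12 = -4)
(-27168 - 9671)/(h(-198) - 47228) = (-27168 - 9671)/(-4 - 47228) = -36839/(-47232) = -36839*(-1/47232) = 36839/47232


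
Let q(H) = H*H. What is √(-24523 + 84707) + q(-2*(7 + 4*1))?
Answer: 484 + 2*√15046 ≈ 729.32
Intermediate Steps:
q(H) = H²
√(-24523 + 84707) + q(-2*(7 + 4*1)) = √(-24523 + 84707) + (-2*(7 + 4*1))² = √60184 + (-2*(7 + 4))² = 2*√15046 + (-2*11)² = 2*√15046 + (-22)² = 2*√15046 + 484 = 484 + 2*√15046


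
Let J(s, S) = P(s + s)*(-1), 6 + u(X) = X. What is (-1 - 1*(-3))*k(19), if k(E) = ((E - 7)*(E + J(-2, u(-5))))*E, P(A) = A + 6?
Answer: 7752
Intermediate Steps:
P(A) = 6 + A
u(X) = -6 + X
J(s, S) = -6 - 2*s (J(s, S) = (6 + (s + s))*(-1) = (6 + 2*s)*(-1) = -6 - 2*s)
k(E) = E*(-7 + E)*(-2 + E) (k(E) = ((E - 7)*(E + (-6 - 2*(-2))))*E = ((-7 + E)*(E + (-6 + 4)))*E = ((-7 + E)*(E - 2))*E = ((-7 + E)*(-2 + E))*E = E*(-7 + E)*(-2 + E))
(-1 - 1*(-3))*k(19) = (-1 - 1*(-3))*(19*(14 + 19² - 9*19)) = (-1 + 3)*(19*(14 + 361 - 171)) = 2*(19*204) = 2*3876 = 7752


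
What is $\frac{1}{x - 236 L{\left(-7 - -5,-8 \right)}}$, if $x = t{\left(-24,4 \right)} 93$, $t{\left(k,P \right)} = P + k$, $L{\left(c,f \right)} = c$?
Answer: $- \frac{1}{1388} \approx -0.00072046$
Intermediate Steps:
$x = -1860$ ($x = \left(4 - 24\right) 93 = \left(-20\right) 93 = -1860$)
$\frac{1}{x - 236 L{\left(-7 - -5,-8 \right)}} = \frac{1}{-1860 - 236 \left(-7 - -5\right)} = \frac{1}{-1860 - 236 \left(-7 + 5\right)} = \frac{1}{-1860 - -472} = \frac{1}{-1860 + 472} = \frac{1}{-1388} = - \frac{1}{1388}$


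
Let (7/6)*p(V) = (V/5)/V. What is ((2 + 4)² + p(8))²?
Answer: 1602756/1225 ≈ 1308.4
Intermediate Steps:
p(V) = 6/35 (p(V) = 6*((V/5)/V)/7 = (6/7)*(⅕) = 6/35)
((2 + 4)² + p(8))² = ((2 + 4)² + 6/35)² = (6² + 6/35)² = (36 + 6/35)² = (1266/35)² = 1602756/1225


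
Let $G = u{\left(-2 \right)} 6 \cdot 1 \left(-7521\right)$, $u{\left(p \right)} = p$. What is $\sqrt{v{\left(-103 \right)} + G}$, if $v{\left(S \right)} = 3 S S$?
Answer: $\sqrt{122079} \approx 349.4$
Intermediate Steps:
$v{\left(S \right)} = 3 S^{2}$
$G = 90252$ ($G = \left(-2\right) 6 \cdot 1 \left(-7521\right) = \left(-12\right) 1 \left(-7521\right) = \left(-12\right) \left(-7521\right) = 90252$)
$\sqrt{v{\left(-103 \right)} + G} = \sqrt{3 \left(-103\right)^{2} + 90252} = \sqrt{3 \cdot 10609 + 90252} = \sqrt{31827 + 90252} = \sqrt{122079}$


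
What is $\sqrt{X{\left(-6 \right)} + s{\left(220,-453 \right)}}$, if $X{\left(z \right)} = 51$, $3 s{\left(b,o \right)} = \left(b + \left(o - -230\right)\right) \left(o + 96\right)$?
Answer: $2 \sqrt{102} \approx 20.199$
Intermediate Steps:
$s{\left(b,o \right)} = \frac{\left(96 + o\right) \left(230 + b + o\right)}{3}$ ($s{\left(b,o \right)} = \frac{\left(b + \left(o - -230\right)\right) \left(o + 96\right)}{3} = \frac{\left(b + \left(o + 230\right)\right) \left(96 + o\right)}{3} = \frac{\left(b + \left(230 + o\right)\right) \left(96 + o\right)}{3} = \frac{\left(230 + b + o\right) \left(96 + o\right)}{3} = \frac{\left(96 + o\right) \left(230 + b + o\right)}{3}$)
$\sqrt{X{\left(-6 \right)} + s{\left(220,-453 \right)}} = \sqrt{51 + \left(7360 + 32 \cdot 220 + \frac{\left(-453\right)^{2}}{3} + \frac{326}{3} \left(-453\right) + \frac{1}{3} \cdot 220 \left(-453\right)\right)} = \sqrt{51 + \left(7360 + 7040 + \frac{1}{3} \cdot 205209 - 49226 - 33220\right)} = \sqrt{51 + \left(7360 + 7040 + 68403 - 49226 - 33220\right)} = \sqrt{51 + 357} = \sqrt{408} = 2 \sqrt{102}$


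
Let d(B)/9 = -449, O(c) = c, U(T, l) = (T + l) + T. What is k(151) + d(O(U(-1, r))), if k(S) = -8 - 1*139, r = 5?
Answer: -4188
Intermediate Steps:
U(T, l) = l + 2*T
d(B) = -4041 (d(B) = 9*(-449) = -4041)
k(S) = -147 (k(S) = -8 - 139 = -147)
k(151) + d(O(U(-1, r))) = -147 - 4041 = -4188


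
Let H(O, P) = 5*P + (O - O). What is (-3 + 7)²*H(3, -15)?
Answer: -1200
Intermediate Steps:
H(O, P) = 5*P (H(O, P) = 5*P + 0 = 5*P)
(-3 + 7)²*H(3, -15) = (-3 + 7)²*(5*(-15)) = 4²*(-75) = 16*(-75) = -1200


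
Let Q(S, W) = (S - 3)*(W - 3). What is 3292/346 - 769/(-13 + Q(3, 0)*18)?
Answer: 154435/2249 ≈ 68.668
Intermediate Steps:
Q(S, W) = (-3 + S)*(-3 + W)
3292/346 - 769/(-13 + Q(3, 0)*18) = 3292/346 - 769/(-13 + (9 - 3*3 - 3*0 + 3*0)*18) = 3292*(1/346) - 769/(-13 + (9 - 9 + 0 + 0)*18) = 1646/173 - 769/(-13 + 0*18) = 1646/173 - 769/(-13 + 0) = 1646/173 - 769/(-13) = 1646/173 - 769*(-1/13) = 1646/173 + 769/13 = 154435/2249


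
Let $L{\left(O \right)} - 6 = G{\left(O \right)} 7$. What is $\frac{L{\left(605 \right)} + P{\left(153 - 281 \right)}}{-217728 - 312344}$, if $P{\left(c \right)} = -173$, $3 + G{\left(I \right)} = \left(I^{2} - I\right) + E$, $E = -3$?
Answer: $- \frac{2557731}{530072} \approx -4.8252$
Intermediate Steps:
$G{\left(I \right)} = -6 + I^{2} - I$ ($G{\left(I \right)} = -3 - \left(3 + I - I^{2}\right) = -6 + I^{2} - I$)
$L{\left(O \right)} = -36 - 7 O + 7 O^{2}$ ($L{\left(O \right)} = 6 + \left(-6 + O^{2} - O\right) 7 = 6 - \left(42 - 7 O^{2} + 7 O\right) = -36 - 7 O + 7 O^{2}$)
$\frac{L{\left(605 \right)} + P{\left(153 - 281 \right)}}{-217728 - 312344} = \frac{\left(-36 - 4235 + 7 \cdot 605^{2}\right) - 173}{-217728 - 312344} = \frac{\left(-36 - 4235 + 7 \cdot 366025\right) - 173}{-530072} = \left(\left(-36 - 4235 + 2562175\right) - 173\right) \left(- \frac{1}{530072}\right) = \left(2557904 - 173\right) \left(- \frac{1}{530072}\right) = 2557731 \left(- \frac{1}{530072}\right) = - \frac{2557731}{530072}$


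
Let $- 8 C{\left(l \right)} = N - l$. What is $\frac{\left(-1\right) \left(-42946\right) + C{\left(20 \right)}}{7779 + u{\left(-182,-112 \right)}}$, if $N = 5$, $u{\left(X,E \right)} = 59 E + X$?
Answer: $\frac{343583}{7912} \approx 43.426$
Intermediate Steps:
$u{\left(X,E \right)} = X + 59 E$
$C{\left(l \right)} = - \frac{5}{8} + \frac{l}{8}$ ($C{\left(l \right)} = - \frac{5 - l}{8} = - \frac{5}{8} + \frac{l}{8}$)
$\frac{\left(-1\right) \left(-42946\right) + C{\left(20 \right)}}{7779 + u{\left(-182,-112 \right)}} = \frac{\left(-1\right) \left(-42946\right) + \left(- \frac{5}{8} + \frac{1}{8} \cdot 20\right)}{7779 + \left(-182 + 59 \left(-112\right)\right)} = \frac{42946 + \left(- \frac{5}{8} + \frac{5}{2}\right)}{7779 - 6790} = \frac{42946 + \frac{15}{8}}{7779 - 6790} = \frac{343583}{8 \cdot 989} = \frac{343583}{8} \cdot \frac{1}{989} = \frac{343583}{7912}$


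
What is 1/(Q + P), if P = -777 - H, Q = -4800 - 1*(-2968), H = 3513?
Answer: -1/6122 ≈ -0.00016335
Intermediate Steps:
Q = -1832 (Q = -4800 + 2968 = -1832)
P = -4290 (P = -777 - 1*3513 = -777 - 3513 = -4290)
1/(Q + P) = 1/(-1832 - 4290) = 1/(-6122) = -1/6122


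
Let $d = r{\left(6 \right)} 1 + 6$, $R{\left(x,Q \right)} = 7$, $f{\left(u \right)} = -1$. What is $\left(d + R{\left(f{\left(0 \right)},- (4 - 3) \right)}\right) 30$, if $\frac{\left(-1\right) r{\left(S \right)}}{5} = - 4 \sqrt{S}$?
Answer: $390 + 600 \sqrt{6} \approx 1859.7$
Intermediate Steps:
$r{\left(S \right)} = 20 \sqrt{S}$ ($r{\left(S \right)} = - 5 \left(- 4 \sqrt{S}\right) = 20 \sqrt{S}$)
$d = 6 + 20 \sqrt{6}$ ($d = 20 \sqrt{6} \cdot 1 + 6 = 20 \sqrt{6} + 6 = 6 + 20 \sqrt{6} \approx 54.99$)
$\left(d + R{\left(f{\left(0 \right)},- (4 - 3) \right)}\right) 30 = \left(\left(6 + 20 \sqrt{6}\right) + 7\right) 30 = \left(13 + 20 \sqrt{6}\right) 30 = 390 + 600 \sqrt{6}$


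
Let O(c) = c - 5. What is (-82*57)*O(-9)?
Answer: 65436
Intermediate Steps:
O(c) = -5 + c
(-82*57)*O(-9) = (-82*57)*(-5 - 9) = -4674*(-14) = 65436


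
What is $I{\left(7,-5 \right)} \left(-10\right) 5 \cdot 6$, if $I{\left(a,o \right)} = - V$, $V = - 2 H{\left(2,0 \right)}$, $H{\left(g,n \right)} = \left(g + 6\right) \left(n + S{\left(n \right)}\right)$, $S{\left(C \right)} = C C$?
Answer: $0$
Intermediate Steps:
$S{\left(C \right)} = C^{2}$
$H{\left(g,n \right)} = \left(6 + g\right) \left(n + n^{2}\right)$ ($H{\left(g,n \right)} = \left(g + 6\right) \left(n + n^{2}\right) = \left(6 + g\right) \left(n + n^{2}\right)$)
$V = 0$ ($V = - 2 \cdot 0 \left(6 + 2 + 6 \cdot 0 + 2 \cdot 0\right) = - 2 \cdot 0 \left(6 + 2 + 0 + 0\right) = - 2 \cdot 0 \cdot 8 = \left(-2\right) 0 = 0$)
$I{\left(a,o \right)} = 0$ ($I{\left(a,o \right)} = \left(-1\right) 0 = 0$)
$I{\left(7,-5 \right)} \left(-10\right) 5 \cdot 6 = 0 \left(-10\right) 5 \cdot 6 = 0 \cdot 30 = 0$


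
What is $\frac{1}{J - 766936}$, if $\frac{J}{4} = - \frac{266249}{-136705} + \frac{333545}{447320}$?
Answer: $- \frac{3057544030}{2344907649037699} \approx -1.3039 \cdot 10^{-6}$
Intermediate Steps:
$J = \frac{32939154381}{3057544030}$ ($J = 4 \left(- \frac{266249}{-136705} + \frac{333545}{447320}\right) = 4 \left(\left(-266249\right) \left(- \frac{1}{136705}\right) + 333545 \cdot \frac{1}{447320}\right) = 4 \left(\frac{266249}{136705} + \frac{66709}{89464}\right) = 4 \cdot \frac{32939154381}{12230176120} = \frac{32939154381}{3057544030} \approx 10.773$)
$\frac{1}{J - 766936} = \frac{1}{\frac{32939154381}{3057544030} - 766936} = \frac{1}{- \frac{2344907649037699}{3057544030}} = - \frac{3057544030}{2344907649037699}$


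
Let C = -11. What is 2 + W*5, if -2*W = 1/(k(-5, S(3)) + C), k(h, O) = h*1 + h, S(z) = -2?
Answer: 89/42 ≈ 2.1190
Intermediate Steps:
k(h, O) = 2*h (k(h, O) = h + h = 2*h)
W = 1/42 (W = -1/(2*(2*(-5) - 11)) = -1/(2*(-10 - 11)) = -1/2/(-21) = -1/2*(-1/21) = 1/42 ≈ 0.023810)
2 + W*5 = 2 + (1/42)*5 = 2 + 5/42 = 89/42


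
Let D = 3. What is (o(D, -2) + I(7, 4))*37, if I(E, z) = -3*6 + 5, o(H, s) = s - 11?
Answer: -962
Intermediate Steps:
o(H, s) = -11 + s
I(E, z) = -13 (I(E, z) = -18 + 5 = -13)
(o(D, -2) + I(7, 4))*37 = ((-11 - 2) - 13)*37 = (-13 - 13)*37 = -26*37 = -962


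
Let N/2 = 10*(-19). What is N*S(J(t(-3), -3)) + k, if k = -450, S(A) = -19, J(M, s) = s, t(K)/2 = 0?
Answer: 6770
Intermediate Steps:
t(K) = 0 (t(K) = 2*0 = 0)
N = -380 (N = 2*(10*(-19)) = 2*(-190) = -380)
N*S(J(t(-3), -3)) + k = -380*(-19) - 450 = 7220 - 450 = 6770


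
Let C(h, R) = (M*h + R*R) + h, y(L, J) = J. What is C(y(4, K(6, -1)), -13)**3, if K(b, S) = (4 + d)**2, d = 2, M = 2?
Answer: 21253933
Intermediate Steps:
K(b, S) = 36 (K(b, S) = (4 + 2)**2 = 6**2 = 36)
C(h, R) = R**2 + 3*h (C(h, R) = (2*h + R*R) + h = (2*h + R**2) + h = (R**2 + 2*h) + h = R**2 + 3*h)
C(y(4, K(6, -1)), -13)**3 = ((-13)**2 + 3*36)**3 = (169 + 108)**3 = 277**3 = 21253933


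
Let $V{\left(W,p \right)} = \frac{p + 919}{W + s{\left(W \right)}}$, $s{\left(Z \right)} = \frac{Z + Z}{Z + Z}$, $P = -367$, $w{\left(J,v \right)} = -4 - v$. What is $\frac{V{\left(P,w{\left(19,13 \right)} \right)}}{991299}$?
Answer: $- \frac{451}{181407717} \approx -2.4861 \cdot 10^{-6}$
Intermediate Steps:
$s{\left(Z \right)} = 1$ ($s{\left(Z \right)} = \frac{2 Z}{2 Z} = 2 Z \frac{1}{2 Z} = 1$)
$V{\left(W,p \right)} = \frac{919 + p}{1 + W}$ ($V{\left(W,p \right)} = \frac{p + 919}{W + 1} = \frac{919 + p}{1 + W}$)
$\frac{V{\left(P,w{\left(19,13 \right)} \right)}}{991299} = \frac{\frac{1}{1 - 367} \left(919 - 17\right)}{991299} = \frac{919 - 17}{-366} \cdot \frac{1}{991299} = - \frac{919 - 17}{366} \cdot \frac{1}{991299} = \left(- \frac{1}{366}\right) 902 \cdot \frac{1}{991299} = \left(- \frac{451}{183}\right) \frac{1}{991299} = - \frac{451}{181407717}$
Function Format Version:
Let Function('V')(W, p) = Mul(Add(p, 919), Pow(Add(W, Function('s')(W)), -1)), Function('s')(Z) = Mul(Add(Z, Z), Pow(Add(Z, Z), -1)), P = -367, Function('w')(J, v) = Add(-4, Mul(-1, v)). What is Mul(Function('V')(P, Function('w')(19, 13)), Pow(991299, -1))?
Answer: Rational(-451, 181407717) ≈ -2.4861e-6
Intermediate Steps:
Function('s')(Z) = 1 (Function('s')(Z) = Mul(Mul(2, Z), Pow(Mul(2, Z), -1)) = Mul(Mul(2, Z), Mul(Rational(1, 2), Pow(Z, -1))) = 1)
Function('V')(W, p) = Mul(Pow(Add(1, W), -1), Add(919, p)) (Function('V')(W, p) = Mul(Add(p, 919), Pow(Add(W, 1), -1)) = Mul(Add(919, p), Pow(Add(1, W), -1)) = Mul(Pow(Add(1, W), -1), Add(919, p)))
Mul(Function('V')(P, Function('w')(19, 13)), Pow(991299, -1)) = Mul(Mul(Pow(Add(1, -367), -1), Add(919, Add(-4, Mul(-1, 13)))), Pow(991299, -1)) = Mul(Mul(Pow(-366, -1), Add(919, Add(-4, -13))), Rational(1, 991299)) = Mul(Mul(Rational(-1, 366), Add(919, -17)), Rational(1, 991299)) = Mul(Mul(Rational(-1, 366), 902), Rational(1, 991299)) = Mul(Rational(-451, 183), Rational(1, 991299)) = Rational(-451, 181407717)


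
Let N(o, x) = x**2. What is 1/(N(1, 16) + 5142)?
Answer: 1/5398 ≈ 0.00018525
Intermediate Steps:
1/(N(1, 16) + 5142) = 1/(16**2 + 5142) = 1/(256 + 5142) = 1/5398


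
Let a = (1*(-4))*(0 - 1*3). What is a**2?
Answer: 144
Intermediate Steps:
a = 12 (a = -4*(0 - 3) = -4*(-3) = 12)
a**2 = 12**2 = 144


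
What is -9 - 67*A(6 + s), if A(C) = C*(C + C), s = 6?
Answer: -19305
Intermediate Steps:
A(C) = 2*C² (A(C) = C*(2*C) = 2*C²)
-9 - 67*A(6 + s) = -9 - 134*(6 + 6)² = -9 - 134*12² = -9 - 134*144 = -9 - 67*288 = -9 - 19296 = -19305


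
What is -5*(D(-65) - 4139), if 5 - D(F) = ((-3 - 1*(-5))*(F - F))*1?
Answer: 20670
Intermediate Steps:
D(F) = 5 (D(F) = 5 - (-3 - 1*(-5))*(F - F) = 5 - (-3 + 5)*0 = 5 - 2*0 = 5 - 0 = 5 - 1*0 = 5 + 0 = 5)
-5*(D(-65) - 4139) = -5*(5 - 4139) = -5*(-4134) = 20670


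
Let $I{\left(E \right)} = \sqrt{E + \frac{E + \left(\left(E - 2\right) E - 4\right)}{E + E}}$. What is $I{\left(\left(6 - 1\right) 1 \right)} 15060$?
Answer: $3012 \sqrt{165} \approx 38690.0$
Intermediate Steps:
$I{\left(E \right)} = \sqrt{E + \frac{-4 + E + E \left(-2 + E\right)}{2 E}}$ ($I{\left(E \right)} = \sqrt{E + \frac{E + \left(\left(-2 + E\right) E - 4\right)}{2 E}} = \sqrt{E + \left(E + \left(E \left(-2 + E\right) - 4\right)\right) \frac{1}{2 E}} = \sqrt{E + \left(E + \left(-4 + E \left(-2 + E\right)\right)\right) \frac{1}{2 E}} = \sqrt{E + \left(-4 + E + E \left(-2 + E\right)\right) \frac{1}{2 E}} = \sqrt{E + \frac{-4 + E + E \left(-2 + E\right)}{2 E}}$)
$I{\left(\left(6 - 1\right) 1 \right)} 15060 = \frac{\sqrt{-2 - \frac{8}{\left(6 - 1\right) 1} + 6 \left(6 - 1\right) 1}}{2} \cdot 15060 = \frac{\sqrt{-2 - \frac{8}{5 \cdot 1} + 6 \cdot 5 \cdot 1}}{2} \cdot 15060 = \frac{\sqrt{-2 - \frac{8}{5} + 6 \cdot 5}}{2} \cdot 15060 = \frac{\sqrt{-2 - \frac{8}{5} + 30}}{2} \cdot 15060 = \frac{\sqrt{\frac{132}{5}}}{2} \cdot 15060 = \frac{\frac{2}{5} \sqrt{165}}{2} \cdot 15060 = \frac{\sqrt{165}}{5} \cdot 15060 = 3012 \sqrt{165}$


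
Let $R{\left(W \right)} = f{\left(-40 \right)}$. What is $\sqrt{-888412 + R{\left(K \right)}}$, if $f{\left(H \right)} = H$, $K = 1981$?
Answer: $2 i \sqrt{222113} \approx 942.58 i$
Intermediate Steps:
$R{\left(W \right)} = -40$
$\sqrt{-888412 + R{\left(K \right)}} = \sqrt{-888412 - 40} = \sqrt{-888452} = 2 i \sqrt{222113}$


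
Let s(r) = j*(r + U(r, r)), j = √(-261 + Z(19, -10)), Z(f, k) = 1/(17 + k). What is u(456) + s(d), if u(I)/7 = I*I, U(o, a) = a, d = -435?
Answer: 1455552 - 870*I*√12782/7 ≈ 1.4556e+6 - 14051.0*I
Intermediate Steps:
j = I*√12782/7 (j = √(-261 + 1/(17 - 10)) = √(-261 + 1/7) = √(-261 + ⅐) = √(-1826/7) = I*√12782/7 ≈ 16.151*I)
s(r) = 2*I*r*√12782/7 (s(r) = (I*√12782/7)*(r + r) = (I*√12782/7)*(2*r) = 2*I*r*√12782/7)
u(I) = 7*I² (u(I) = 7*(I*I) = 7*I²)
u(456) + s(d) = 7*456² + (2/7)*I*(-435)*√12782 = 7*207936 - 870*I*√12782/7 = 1455552 - 870*I*√12782/7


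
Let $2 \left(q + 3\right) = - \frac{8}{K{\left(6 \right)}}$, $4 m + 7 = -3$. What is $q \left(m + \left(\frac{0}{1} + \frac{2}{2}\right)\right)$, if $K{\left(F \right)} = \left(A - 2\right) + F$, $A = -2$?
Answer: $\frac{15}{2} \approx 7.5$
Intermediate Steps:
$K{\left(F \right)} = -4 + F$ ($K{\left(F \right)} = \left(-2 - 2\right) + F = -4 + F$)
$m = - \frac{5}{2}$ ($m = - \frac{7}{4} + \frac{1}{4} \left(-3\right) = - \frac{7}{4} - \frac{3}{4} = - \frac{5}{2} \approx -2.5$)
$q = -5$ ($q = -3 + \frac{\left(-8\right) \frac{1}{-4 + 6}}{2} = -3 + \frac{\left(-8\right) \frac{1}{2}}{2} = -3 + \frac{1}{2} \left(-4\right) = -3 - 2 = -5$)
$q \left(m + \left(\frac{0}{1} + \frac{2}{2}\right)\right) = - 5 \left(- \frac{5}{2} + \left(\frac{0}{1} + \frac{2}{2}\right)\right) = - 5 \left(- \frac{5}{2} + \left(0 \cdot 1 + 2 \cdot \frac{1}{2}\right)\right) = - 5 \left(- \frac{5}{2} + \left(0 + 1\right)\right) = - 5 \left(- \frac{5}{2} + 1\right) = \left(-5\right) \left(- \frac{3}{2}\right) = \frac{15}{2}$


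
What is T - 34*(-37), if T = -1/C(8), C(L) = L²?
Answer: 80511/64 ≈ 1258.0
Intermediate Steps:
T = -1/64 (T = -1/(8²) = -1/64 ≈ -0.015625)
T - 34*(-37) = -1/64 - 34*(-37) = -1/64 + 1258 = 80511/64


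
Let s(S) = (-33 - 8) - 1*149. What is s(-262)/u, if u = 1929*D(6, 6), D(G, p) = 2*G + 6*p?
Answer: -95/46296 ≈ -0.0020520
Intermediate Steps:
s(S) = -190 (s(S) = -41 - 149 = -190)
u = 92592 (u = 1929*(2*6 + 6*6) = 1929*(12 + 36) = 1929*48 = 92592)
s(-262)/u = -190/92592 = -190*1/92592 = -95/46296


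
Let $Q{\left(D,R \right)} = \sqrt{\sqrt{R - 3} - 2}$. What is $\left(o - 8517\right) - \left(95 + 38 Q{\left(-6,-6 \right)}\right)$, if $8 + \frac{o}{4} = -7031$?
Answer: $-36768 - 38 \sqrt{-2 + 3 i} \approx -36802.0 - 63.618 i$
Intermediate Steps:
$Q{\left(D,R \right)} = \sqrt{-2 + \sqrt{-3 + R}}$ ($Q{\left(D,R \right)} = \sqrt{\sqrt{-3 + R} - 2} = \sqrt{-2 + \sqrt{-3 + R}}$)
$o = -28156$ ($o = -32 + 4 \left(-7031\right) = -32 - 28124 = -28156$)
$\left(o - 8517\right) - \left(95 + 38 Q{\left(-6,-6 \right)}\right) = \left(-28156 - 8517\right) - \left(95 + 38 \sqrt{-2 + \sqrt{-3 - 6}}\right) = -36673 - \left(95 + 38 \sqrt{-2 + \sqrt{-9}}\right) = -36673 - \left(95 + 38 \sqrt{-2 + 3 i}\right) = -36768 - 38 \sqrt{-2 + 3 i}$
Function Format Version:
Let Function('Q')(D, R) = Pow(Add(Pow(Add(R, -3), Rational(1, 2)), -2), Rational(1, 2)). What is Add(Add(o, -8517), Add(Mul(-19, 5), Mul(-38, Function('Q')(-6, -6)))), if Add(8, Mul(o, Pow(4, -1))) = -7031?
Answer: Add(-36768, Mul(-38, Pow(Add(-2, Mul(3, I)), Rational(1, 2)))) ≈ Add(-36802., Mul(-63.618, I))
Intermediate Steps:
Function('Q')(D, R) = Pow(Add(-2, Pow(Add(-3, R), Rational(1, 2))), Rational(1, 2)) (Function('Q')(D, R) = Pow(Add(Pow(Add(-3, R), Rational(1, 2)), -2), Rational(1, 2)) = Pow(Add(-2, Pow(Add(-3, R), Rational(1, 2))), Rational(1, 2)))
o = -28156 (o = Add(-32, Mul(4, -7031)) = Add(-32, -28124) = -28156)
Add(Add(o, -8517), Add(Mul(-19, 5), Mul(-38, Function('Q')(-6, -6)))) = Add(Add(-28156, -8517), Add(Mul(-19, 5), Mul(-38, Pow(Add(-2, Pow(Add(-3, -6), Rational(1, 2))), Rational(1, 2))))) = Add(-36673, Add(-95, Mul(-38, Pow(Add(-2, Pow(-9, Rational(1, 2))), Rational(1, 2))))) = Add(-36673, Add(-95, Mul(-38, Pow(Add(-2, Mul(3, I)), Rational(1, 2))))) = Add(-36768, Mul(-38, Pow(Add(-2, Mul(3, I)), Rational(1, 2))))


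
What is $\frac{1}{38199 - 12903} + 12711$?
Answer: $\frac{321537457}{25296} \approx 12711.0$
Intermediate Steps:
$\frac{1}{38199 - 12903} + 12711 = \frac{1}{25296} + 12711 = \frac{321537457}{25296}$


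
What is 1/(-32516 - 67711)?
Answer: -1/100227 ≈ -9.9773e-6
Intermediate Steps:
1/(-32516 - 67711) = 1/(-100227) = -1/100227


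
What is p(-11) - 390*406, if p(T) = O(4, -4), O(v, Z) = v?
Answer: -158336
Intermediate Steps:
p(T) = 4
p(-11) - 390*406 = 4 - 390*406 = 4 - 158340 = -158336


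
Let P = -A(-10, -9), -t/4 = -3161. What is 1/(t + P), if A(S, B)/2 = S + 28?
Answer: 1/12608 ≈ 7.9315e-5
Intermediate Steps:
t = 12644 (t = -4*(-3161) = 12644)
A(S, B) = 56 + 2*S (A(S, B) = 2*(S + 28) = 2*(28 + S) = 56 + 2*S)
P = -36 (P = -(56 + 2*(-10)) = -(56 - 20) = -1*36 = -36)
1/(t + P) = 1/(12644 - 36) = 1/12608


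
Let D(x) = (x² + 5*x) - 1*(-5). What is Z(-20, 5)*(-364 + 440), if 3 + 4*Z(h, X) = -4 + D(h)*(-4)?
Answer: -23313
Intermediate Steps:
D(x) = 5 + x² + 5*x (D(x) = (x² + 5*x) + 5 = 5 + x² + 5*x)
Z(h, X) = -27/4 - h² - 5*h (Z(h, X) = -¾ + (-4 + (5 + h² + 5*h)*(-4))/4 = -¾ + (-4 + (-20 - 20*h - 4*h²))/4 = -¾ + (-24 - 20*h - 4*h²)/4 = -¾ + (-6 - h² - 5*h) = -27/4 - h² - 5*h)
Z(-20, 5)*(-364 + 440) = (-27/4 - 1*(-20)² - 5*(-20))*(-364 + 440) = (-27/4 - 1*400 + 100)*76 = (-27/4 - 400 + 100)*76 = -1227/4*76 = -23313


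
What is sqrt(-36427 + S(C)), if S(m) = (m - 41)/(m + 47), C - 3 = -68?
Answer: I*sqrt(327790)/3 ≈ 190.84*I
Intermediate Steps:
C = -65 (C = 3 - 68 = -65)
S(m) = (-41 + m)/(47 + m)
sqrt(-36427 + S(C)) = sqrt(-36427 + (-41 - 65)/(47 - 65)) = sqrt(-36427 - 106/(-18)) = sqrt(-36427 - 1/18*(-106)) = sqrt(-36427 + 53/9) = sqrt(-327790/9) = I*sqrt(327790)/3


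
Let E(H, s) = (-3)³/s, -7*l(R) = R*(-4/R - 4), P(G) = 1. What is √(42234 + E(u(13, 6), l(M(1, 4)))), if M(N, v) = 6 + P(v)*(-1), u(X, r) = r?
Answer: √675618/4 ≈ 205.49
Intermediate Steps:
M(N, v) = 5 (M(N, v) = 6 + 1*(-1) = 6 - 1 = 5)
l(R) = -R*(-4 - 4/R)/7 (l(R) = -R*(-4/R - 4)/7 = -R*(-4 - 4/R)/7)
E(H, s) = -27/s
√(42234 + E(u(13, 6), l(M(1, 4)))) = √(42234 - 27/(4/7 + (4/7)*5)) = √(42234 - 27/(4/7 + 20/7)) = √(42234 - 27/24/7) = √(42234 - 27*7/24) = √(42234 - 63/8) = √(337809/8) = √675618/4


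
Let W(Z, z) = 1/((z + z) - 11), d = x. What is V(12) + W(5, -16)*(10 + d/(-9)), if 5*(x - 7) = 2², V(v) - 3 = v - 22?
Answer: -4652/645 ≈ -7.2124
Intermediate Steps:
V(v) = -19 + v (V(v) = 3 + (v - 22) = 3 + (-22 + v) = -19 + v)
x = 39/5 (x = 7 + (⅕)*2² = 7 + (⅕)*4 = 7 + ⅘ = 39/5 ≈ 7.8000)
d = 39/5 ≈ 7.8000
W(Z, z) = 1/(-11 + 2*z) (W(Z, z) = 1/(2*z - 11) = 1/(-11 + 2*z))
V(12) + W(5, -16)*(10 + d/(-9)) = (-19 + 12) + (10 + (39/5)/(-9))/(-11 + 2*(-16)) = -7 + (10 + (39/5)*(-⅑))/(-11 - 32) = -7 + (10 - 13/15)/(-43) = -7 - 1/43*137/15 = -7 - 137/645 = -4652/645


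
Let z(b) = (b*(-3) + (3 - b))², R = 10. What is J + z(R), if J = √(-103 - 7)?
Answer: 1369 + I*√110 ≈ 1369.0 + 10.488*I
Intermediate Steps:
z(b) = (3 - 4*b)² (z(b) = (-3*b + (3 - b))² = (3 - 4*b)²)
J = I*√110 (J = √(-110) = I*√110 ≈ 10.488*I)
J + z(R) = I*√110 + (-3 + 4*10)² = I*√110 + (-3 + 40)² = I*√110 + 37² = I*√110 + 1369 = 1369 + I*√110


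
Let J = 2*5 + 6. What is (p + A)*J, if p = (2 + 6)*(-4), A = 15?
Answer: -272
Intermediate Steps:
p = -32 (p = 8*(-4) = -32)
J = 16 (J = 10 + 6 = 16)
(p + A)*J = (-32 + 15)*16 = -17*16 = -272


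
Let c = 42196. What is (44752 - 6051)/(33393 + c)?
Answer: 38701/75589 ≈ 0.51199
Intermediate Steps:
(44752 - 6051)/(33393 + c) = (44752 - 6051)/(33393 + 42196) = 38701/75589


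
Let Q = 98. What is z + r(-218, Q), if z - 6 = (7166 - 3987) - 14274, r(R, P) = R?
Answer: -11307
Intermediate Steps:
z = -11089 (z = 6 + ((7166 - 3987) - 14274) = 6 + (3179 - 14274) = 6 - 11095 = -11089)
z + r(-218, Q) = -11089 - 218 = -11307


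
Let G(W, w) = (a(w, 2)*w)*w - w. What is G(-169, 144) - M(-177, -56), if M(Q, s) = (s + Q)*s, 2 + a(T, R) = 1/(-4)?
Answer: -59848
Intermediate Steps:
a(T, R) = -9/4 (a(T, R) = -2 + 1/(-4) = -2 - ¼ = -9/4)
M(Q, s) = s*(Q + s) (M(Q, s) = (Q + s)*s = s*(Q + s))
G(W, w) = -w - 9*w²/4 (G(W, w) = (-9*w/4)*w - w = -9*w²/4 - w = -w - 9*w²/4)
G(-169, 144) - M(-177, -56) = (¼)*144*(-4 - 9*144) - (-56)*(-177 - 56) = (¼)*144*(-4 - 1296) - (-56)*(-233) = (¼)*144*(-1300) - 1*13048 = -46800 - 13048 = -59848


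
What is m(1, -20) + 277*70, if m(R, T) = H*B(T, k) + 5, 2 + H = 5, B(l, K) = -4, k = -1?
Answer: 19383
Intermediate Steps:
H = 3 (H = -2 + 5 = 3)
m(R, T) = -7 (m(R, T) = 3*(-4) + 5 = -12 + 5 = -7)
m(1, -20) + 277*70 = -7 + 277*70 = -7 + 19390 = 19383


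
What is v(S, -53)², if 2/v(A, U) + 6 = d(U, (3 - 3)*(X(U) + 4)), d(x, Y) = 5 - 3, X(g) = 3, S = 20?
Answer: ¼ ≈ 0.25000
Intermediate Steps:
d(x, Y) = 2
v(A, U) = -½ (v(A, U) = 2/(-6 + 2) = 2/(-4) = 2*(-¼) = -½)
v(S, -53)² = (-½)² = ¼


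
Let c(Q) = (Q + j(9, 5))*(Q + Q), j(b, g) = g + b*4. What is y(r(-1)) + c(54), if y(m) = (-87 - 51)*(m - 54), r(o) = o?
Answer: 17850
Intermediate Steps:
j(b, g) = g + 4*b
y(m) = 7452 - 138*m (y(m) = -138*(-54 + m) = 7452 - 138*m)
c(Q) = 2*Q*(41 + Q) (c(Q) = (Q + (5 + 4*9))*(Q + Q) = (Q + (5 + 36))*(2*Q) = (Q + 41)*(2*Q) = (41 + Q)*(2*Q) = 2*Q*(41 + Q))
y(r(-1)) + c(54) = (7452 - 138*(-1)) + 2*54*(41 + 54) = (7452 + 138) + 2*54*95 = 7590 + 10260 = 17850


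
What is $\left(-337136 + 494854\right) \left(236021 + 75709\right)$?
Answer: $49165432140$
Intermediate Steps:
$\left(-337136 + 494854\right) \left(236021 + 75709\right) = 157718 \cdot 311730 = 49165432140$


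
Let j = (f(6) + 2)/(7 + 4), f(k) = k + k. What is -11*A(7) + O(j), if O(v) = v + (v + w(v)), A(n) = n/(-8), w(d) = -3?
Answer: 807/88 ≈ 9.1705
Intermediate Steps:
f(k) = 2*k
j = 14/11 (j = (2*6 + 2)/(7 + 4) = (12 + 2)/11 = 14*(1/11) = 14/11 ≈ 1.2727)
A(n) = -n/8 (A(n) = n*(-⅛) = -n/8)
O(v) = -3 + 2*v (O(v) = v + (v - 3) = v + (-3 + v) = -3 + 2*v)
-11*A(7) + O(j) = -(-11)*7/8 + (-3 + 2*(14/11)) = -11*(-7/8) + (-3 + 28/11) = 77/8 - 5/11 = 807/88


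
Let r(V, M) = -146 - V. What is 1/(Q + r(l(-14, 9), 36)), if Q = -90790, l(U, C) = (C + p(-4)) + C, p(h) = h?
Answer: -1/90950 ≈ -1.0995e-5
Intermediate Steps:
l(U, C) = -4 + 2*C (l(U, C) = (C - 4) + C = (-4 + C) + C = -4 + 2*C)
1/(Q + r(l(-14, 9), 36)) = 1/(-90790 + (-146 - (-4 + 2*9))) = 1/(-90790 + (-146 - (-4 + 18))) = 1/(-90790 + (-146 - 1*14)) = 1/(-90790 + (-146 - 14)) = 1/(-90790 - 160) = 1/(-90950) = -1/90950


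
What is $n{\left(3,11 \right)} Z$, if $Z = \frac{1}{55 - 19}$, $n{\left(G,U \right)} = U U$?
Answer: $\frac{121}{36} \approx 3.3611$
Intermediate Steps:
$n{\left(G,U \right)} = U^{2}$
$Z = \frac{1}{36} \approx 0.027778$
$n{\left(3,11 \right)} Z = 11^{2} \cdot \frac{1}{36} = 121 \cdot \frac{1}{36} = \frac{121}{36}$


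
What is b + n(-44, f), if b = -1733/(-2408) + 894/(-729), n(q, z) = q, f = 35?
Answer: -26042801/585144 ≈ -44.507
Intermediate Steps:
b = -296465/585144 (b = -1733*(-1/2408) + 894*(-1/729) = 1733/2408 - 298/243 = -296465/585144 ≈ -0.50665)
b + n(-44, f) = -296465/585144 - 44 = -26042801/585144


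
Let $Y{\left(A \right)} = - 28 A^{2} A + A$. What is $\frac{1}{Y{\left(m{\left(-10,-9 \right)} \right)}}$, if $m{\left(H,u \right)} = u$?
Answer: $\frac{1}{20403} \approx 4.9012 \cdot 10^{-5}$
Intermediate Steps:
$Y{\left(A \right)} = A - 28 A^{3}$ ($Y{\left(A \right)} = - 28 A^{3} + A = A - 28 A^{3}$)
$\frac{1}{Y{\left(m{\left(-10,-9 \right)} \right)}} = \frac{1}{-9 - 28 \left(-9\right)^{3}} = \frac{1}{-9 - -20412} = \frac{1}{-9 + 20412} = \frac{1}{20403}$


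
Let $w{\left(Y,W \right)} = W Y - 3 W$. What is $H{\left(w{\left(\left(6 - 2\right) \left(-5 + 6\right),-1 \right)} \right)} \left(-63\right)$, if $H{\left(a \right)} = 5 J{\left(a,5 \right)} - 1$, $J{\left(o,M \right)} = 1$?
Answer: $-252$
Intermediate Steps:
$w{\left(Y,W \right)} = - 3 W + W Y$
$H{\left(a \right)} = 4$ ($H{\left(a \right)} = 5 \cdot 1 - 1 = 5 - 1 = 4$)
$H{\left(w{\left(\left(6 - 2\right) \left(-5 + 6\right),-1 \right)} \right)} \left(-63\right) = 4 \left(-63\right) = -252$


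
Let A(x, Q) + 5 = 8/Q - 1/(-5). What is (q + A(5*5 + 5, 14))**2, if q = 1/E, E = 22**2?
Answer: 5126130409/286963600 ≈ 17.863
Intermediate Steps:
E = 484
A(x, Q) = -24/5 + 8/Q (A(x, Q) = -5 + (8/Q - 1/(-5)) = -5 + (8/Q - 1*(-1/5)) = -5 + (8/Q + 1/5) = -5 + (1/5 + 8/Q) = -24/5 + 8/Q)
q = 1/484 ≈ 0.0020661
(q + A(5*5 + 5, 14))**2 = (1/484 + (-24/5 + 8/14))**2 = (1/484 + (-24/5 + 8*(1/14)))**2 = (1/484 + (-24/5 + 4/7))**2 = (1/484 - 148/35)**2 = (-71597/16940)**2 = 5126130409/286963600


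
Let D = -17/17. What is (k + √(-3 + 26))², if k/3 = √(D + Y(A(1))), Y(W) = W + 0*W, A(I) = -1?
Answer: 5 + 6*I*√46 ≈ 5.0 + 40.694*I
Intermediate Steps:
D = -1 (D = -17*1/17 = -1)
Y(W) = W (Y(W) = W + 0 = W)
k = 3*I*√2 (k = 3*√(-1 - 1) = 3*√(-2) = 3*(I*√2) = 3*I*√2 ≈ 4.2426*I)
(k + √(-3 + 26))² = (3*I*√2 + √(-3 + 26))² = (3*I*√2 + √23)² = (√23 + 3*I*√2)²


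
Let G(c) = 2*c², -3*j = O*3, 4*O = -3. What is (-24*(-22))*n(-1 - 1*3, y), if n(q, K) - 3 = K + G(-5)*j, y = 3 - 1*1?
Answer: 22440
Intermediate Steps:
O = -¾ (O = (¼)*(-3) = -¾ ≈ -0.75000)
y = 2 (y = 3 - 1 = 2)
j = ¾ (j = -(-1)*3/4 = -⅓*(-9/4) = ¾ ≈ 0.75000)
n(q, K) = 81/2 + K (n(q, K) = 3 + (K + (2*(-5)²)*(¾)) = 3 + (K + (2*25)*(¾)) = 3 + (K + 50*(¾)) = 3 + (K + 75/2) = 3 + (75/2 + K) = 81/2 + K)
(-24*(-22))*n(-1 - 1*3, y) = (-24*(-22))*(81/2 + 2) = 528*(85/2) = 22440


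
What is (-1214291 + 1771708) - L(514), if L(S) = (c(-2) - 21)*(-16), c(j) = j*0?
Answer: 557081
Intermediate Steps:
c(j) = 0
L(S) = 336 (L(S) = (0 - 21)*(-16) = -21*(-16) = 336)
(-1214291 + 1771708) - L(514) = (-1214291 + 1771708) - 1*336 = 557417 - 336 = 557081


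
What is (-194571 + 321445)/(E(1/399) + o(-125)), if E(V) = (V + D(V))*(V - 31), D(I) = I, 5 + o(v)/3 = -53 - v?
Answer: 20198467674/31974665 ≈ 631.70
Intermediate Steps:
o(v) = -174 - 3*v (o(v) = -15 + 3*(-53 - v) = -15 + (-159 - 3*v) = -174 - 3*v)
E(V) = 2*V*(-31 + V) (E(V) = (V + V)*(V - 31) = (2*V)*(-31 + V) = 2*V*(-31 + V))
(-194571 + 321445)/(E(1/399) + o(-125)) = (-194571 + 321445)/(2*(-31 + 1/399)/399 + (-174 - 3*(-125))) = 126874/(2*(1/399)*(-31 + 1/399) + (-174 + 375)) = 126874/(2*(1/399)*(-12368/399) + 201) = 126874/(-24736/159201 + 201) = 126874/(31974665/159201) = 126874*(159201/31974665) = 20198467674/31974665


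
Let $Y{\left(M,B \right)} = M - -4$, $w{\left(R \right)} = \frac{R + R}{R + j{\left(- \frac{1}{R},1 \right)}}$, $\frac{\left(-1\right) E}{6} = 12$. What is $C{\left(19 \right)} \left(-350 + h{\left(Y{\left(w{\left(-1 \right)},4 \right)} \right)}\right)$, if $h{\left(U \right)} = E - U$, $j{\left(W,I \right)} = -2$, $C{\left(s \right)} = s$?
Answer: $- \frac{24320}{3} \approx -8106.7$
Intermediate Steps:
$E = -72$ ($E = \left(-6\right) 12 = -72$)
$w{\left(R \right)} = \frac{2 R}{-2 + R}$ ($w{\left(R \right)} = \frac{R + R}{R - 2} = \frac{2 R}{-2 + R}$)
$Y{\left(M,B \right)} = 4 + M$ ($Y{\left(M,B \right)} = M + 4 = 4 + M$)
$h{\left(U \right)} = -72 - U$
$C{\left(19 \right)} \left(-350 + h{\left(Y{\left(w{\left(-1 \right)},4 \right)} \right)}\right) = 19 \left(-350 - \left(76 + 2 \left(-1\right) \frac{1}{-2 - 1}\right)\right) = 19 \left(-350 - \left(76 + 2 \left(-1\right) \frac{1}{-3}\right)\right) = 19 \left(-350 - \left(76 + 2 \left(-1\right) \left(- \frac{1}{3}\right)\right)\right) = 19 \left(-350 - \frac{230}{3}\right) = 19 \left(- \frac{1280}{3}\right) = - \frac{24320}{3}$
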